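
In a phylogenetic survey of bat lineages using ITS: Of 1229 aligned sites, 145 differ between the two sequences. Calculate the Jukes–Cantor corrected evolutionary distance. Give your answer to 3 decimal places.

0.128

p = 145/1229 ≈ 0.117982.
d = −(3/4) ln(1 − 4p/3) = −0.75 ln(1 − 0.157309) = −0.75 ln(0.842691)
  = −0.75 × (-0.171155) = 0.128366 substitutions/site.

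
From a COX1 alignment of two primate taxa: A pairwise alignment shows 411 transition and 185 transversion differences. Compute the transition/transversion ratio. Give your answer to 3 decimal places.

R = 411/185 = 2.221621… ≈ 2.222 (to 3 d.p.).

2.222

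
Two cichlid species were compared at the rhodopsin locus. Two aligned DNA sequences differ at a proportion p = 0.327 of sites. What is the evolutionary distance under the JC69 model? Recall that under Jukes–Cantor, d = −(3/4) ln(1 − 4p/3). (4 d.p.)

d = −(3/4) ln(1 − 4p/3) = −0.75 ln(1 − 0.436) = −0.75 ln(0.564)
  = −0.75 × (-0.572701) = 0.429526 substitutions/site.

0.4295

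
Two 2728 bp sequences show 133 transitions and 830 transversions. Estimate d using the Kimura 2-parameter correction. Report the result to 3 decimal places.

0.491

P = 133/2728 ≈ 0.048754 and Q = 830/2728 ≈ 0.304252.
Under the Kimura two-parameter model, d = −½ ln(1 − 2P − Q) − ¼ ln(1 − 2Q).
1 − 2P − Q = 0.59824, giving −½ ln(0.59824) = 0.256882.
1 − 2Q = 0.391496, giving −¼ ln(0.391496) = 0.234445.
d = 0.256882 + 0.234445 = 0.491327.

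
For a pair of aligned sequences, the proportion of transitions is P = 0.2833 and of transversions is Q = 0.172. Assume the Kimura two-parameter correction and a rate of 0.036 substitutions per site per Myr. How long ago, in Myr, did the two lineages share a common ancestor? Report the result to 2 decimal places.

10.78

Under the Kimura two-parameter model, d = −½ ln(1 − 2P − Q) − ¼ ln(1 − 2Q).
1 − 2P − Q = 0.2614, giving −½ ln(0.2614) = 0.670852.
1 − 2Q = 0.656, giving −¼ ln(0.656) = 0.105399.
d = 0.670852 + 0.105399 = 0.776251.
Under a molecular clock d = 2μt, so t = d/(2μ) = 0.776251 / (2 × 0.036) = 10.78 Myr.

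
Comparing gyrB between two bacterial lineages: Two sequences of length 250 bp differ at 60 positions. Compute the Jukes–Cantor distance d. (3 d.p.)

0.289

p = 60/250 = 0.24.
d = −(3/4) ln(1 − 4p/3) = −0.75 ln(1 − 0.32) = −0.75 ln(0.68)
  = −0.75 × (-0.385662) = 0.289247 substitutions/site.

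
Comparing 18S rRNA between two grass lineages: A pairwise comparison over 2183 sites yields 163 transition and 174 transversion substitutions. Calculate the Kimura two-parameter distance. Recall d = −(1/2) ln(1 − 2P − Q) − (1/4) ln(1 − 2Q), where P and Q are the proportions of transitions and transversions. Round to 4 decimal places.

P = 163/2183 ≈ 0.074668 and Q = 174/2183 ≈ 0.079707.
Under the Kimura two-parameter model, d = −½ ln(1 − 2P − Q) − ¼ ln(1 − 2Q).
1 − 2P − Q = 0.770957, giving −½ ln(0.770957) = 0.130061.
1 − 2Q = 0.840586, giving −¼ ln(0.840586) = 0.043414.
d = 0.130061 + 0.043414 = 0.173475.

0.1735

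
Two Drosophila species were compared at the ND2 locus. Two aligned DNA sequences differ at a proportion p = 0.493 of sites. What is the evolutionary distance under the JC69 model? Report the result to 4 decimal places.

0.8032

d = −(3/4) ln(1 − 4p/3) = −0.75 ln(1 − 0.657333) = −0.75 ln(0.342667)
  = −0.75 × (-1.070996) = 0.803247 substitutions/site.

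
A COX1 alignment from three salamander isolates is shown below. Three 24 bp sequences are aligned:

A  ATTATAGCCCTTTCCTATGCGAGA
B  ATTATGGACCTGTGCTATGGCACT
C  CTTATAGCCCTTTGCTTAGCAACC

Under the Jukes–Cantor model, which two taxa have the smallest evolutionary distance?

A–B: 8/24 differ, p = 0.333, d = 0.441.
A–C: 7/24 differ, p = 0.292, d = 0.369.
B–C: 9/24 differ, p = 0.375, d = 0.520.
The smallest distance is between A and C.

A and C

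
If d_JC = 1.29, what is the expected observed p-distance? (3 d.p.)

0.616

p = (3/4)(1 − e^(−4d/3)) = 0.75 × (1 − e^(-1.72)) = 0.75 × (1 − 0.179066) = 0.615701.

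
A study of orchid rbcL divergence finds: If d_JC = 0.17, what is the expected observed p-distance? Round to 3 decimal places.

0.152

p = (3/4)(1 − e^(−4d/3)) = 0.75 × (1 − e^(-0.226667)) = 0.75 × (1 − 0.797186) = 0.152111.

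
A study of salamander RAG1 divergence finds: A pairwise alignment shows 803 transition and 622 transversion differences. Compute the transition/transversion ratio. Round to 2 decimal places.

R = 803/622 = 1.290996… ≈ 1.29 (to 2 d.p.).

1.29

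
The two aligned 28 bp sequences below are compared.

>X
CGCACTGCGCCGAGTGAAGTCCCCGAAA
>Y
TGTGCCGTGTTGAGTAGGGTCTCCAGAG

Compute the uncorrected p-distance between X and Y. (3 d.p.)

0.500

The sequences differ at 14 of 28 positions.
p = 14/28 = 0.500.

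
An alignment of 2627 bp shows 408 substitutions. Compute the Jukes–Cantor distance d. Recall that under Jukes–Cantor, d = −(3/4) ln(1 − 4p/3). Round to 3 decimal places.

p = 408/2627 ≈ 0.15531.
d = −(3/4) ln(1 − 4p/3) = −0.75 ln(1 − 0.20708) = −0.75 ln(0.79292)
  = −0.75 × (-0.232033) = 0.174025 substitutions/site.

0.174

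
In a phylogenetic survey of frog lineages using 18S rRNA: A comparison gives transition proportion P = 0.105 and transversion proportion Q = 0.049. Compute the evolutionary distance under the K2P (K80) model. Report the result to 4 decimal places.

0.1757

Under the Kimura two-parameter model, d = −½ ln(1 − 2P − Q) − ¼ ln(1 − 2Q).
1 − 2P − Q = 0.741, giving −½ ln(0.741) = 0.149877.
1 − 2Q = 0.902, giving −¼ ln(0.902) = 0.025785.
d = 0.149877 + 0.025785 = 0.175662.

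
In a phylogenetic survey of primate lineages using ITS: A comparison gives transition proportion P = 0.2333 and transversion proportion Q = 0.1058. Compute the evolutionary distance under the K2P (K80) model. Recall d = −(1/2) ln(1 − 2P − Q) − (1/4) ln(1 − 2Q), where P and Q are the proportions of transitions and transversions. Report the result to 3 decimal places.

Under the Kimura two-parameter model, d = −½ ln(1 − 2P − Q) − ¼ ln(1 − 2Q).
1 − 2P − Q = 0.4276, giving −½ ln(0.4276) = 0.424784.
1 − 2Q = 0.7884, giving −¼ ln(0.7884) = 0.059437.
d = 0.424784 + 0.059437 = 0.484221.

0.484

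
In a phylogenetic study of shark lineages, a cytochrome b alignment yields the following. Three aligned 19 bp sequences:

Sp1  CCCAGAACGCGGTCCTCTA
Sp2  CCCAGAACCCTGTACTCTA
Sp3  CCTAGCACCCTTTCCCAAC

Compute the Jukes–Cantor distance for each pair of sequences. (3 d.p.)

d(Sp1,Sp2) = 0.177, d(Sp1,Sp3) = 0.749, d(Sp2,Sp3) = 0.618

Sp1–Sp2: 3/19 sites differ → p ≈ 0.157895, d = −0.75 ln(1 − 0.210527) = 0.177292 ≈ 0.177.
Sp1–Sp3: 9/19 sites differ → p ≈ 0.473684, d = −0.75 ln(1 − 0.631579) = 0.748897 ≈ 0.749.
Sp2–Sp3: 8/19 sites differ → p ≈ 0.421053, d = −0.75 ln(1 − 0.561404) = 0.618132 ≈ 0.618.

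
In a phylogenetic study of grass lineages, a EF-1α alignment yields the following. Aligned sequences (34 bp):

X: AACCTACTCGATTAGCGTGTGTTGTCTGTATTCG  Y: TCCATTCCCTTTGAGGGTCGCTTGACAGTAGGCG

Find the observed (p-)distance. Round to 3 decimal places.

The sequences differ at 16 of 34 positions.
p = 16/34 = 0.470588… ≈ 0.471 (to 3 d.p.).

0.471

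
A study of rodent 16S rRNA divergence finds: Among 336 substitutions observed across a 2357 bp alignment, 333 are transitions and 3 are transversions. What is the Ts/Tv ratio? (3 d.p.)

R = 333/3 = 111.000.

111.000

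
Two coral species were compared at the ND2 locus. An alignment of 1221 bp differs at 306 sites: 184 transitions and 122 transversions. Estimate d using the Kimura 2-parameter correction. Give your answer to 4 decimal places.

0.3122

P = 184/1221 ≈ 0.150696 and Q = 122/1221 ≈ 0.099918.
Under the Kimura two-parameter model, d = −½ ln(1 − 2P − Q) − ¼ ln(1 − 2Q).
1 − 2P − Q = 0.59869, giving −½ ln(0.59869) = 0.256506.
1 − 2Q = 0.800164, giving −¼ ln(0.800164) = 0.055735.
d = 0.256506 + 0.055735 = 0.312241.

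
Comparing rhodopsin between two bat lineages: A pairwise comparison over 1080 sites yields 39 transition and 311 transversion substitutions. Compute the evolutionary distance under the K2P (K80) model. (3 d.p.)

P = 39/1080 ≈ 0.036111 and Q = 311/1080 ≈ 0.287963.
Under the Kimura two-parameter model, d = −½ ln(1 − 2P − Q) − ¼ ln(1 − 2Q).
1 − 2P − Q = 0.639815, giving −½ ln(0.639815) = 0.223288.
1 − 2Q = 0.424074, giving −¼ ln(0.424074) = 0.214462.
d = 0.223288 + 0.214462 = 0.437750.

0.438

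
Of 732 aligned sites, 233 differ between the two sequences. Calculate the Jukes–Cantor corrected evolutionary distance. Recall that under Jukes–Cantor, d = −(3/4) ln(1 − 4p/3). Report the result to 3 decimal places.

p = 233/732 ≈ 0.318306.
d = −(3/4) ln(1 − 4p/3) = −0.75 ln(1 − 0.424408) = −0.75 ln(0.575592)
  = −0.75 × (-0.552356) = 0.414267 substitutions/site.

0.414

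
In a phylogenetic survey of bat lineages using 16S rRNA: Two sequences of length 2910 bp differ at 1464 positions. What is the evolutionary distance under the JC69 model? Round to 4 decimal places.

p = 1464/2910 ≈ 0.503093.
d = −(3/4) ln(1 − 4p/3) = −0.75 ln(1 − 0.670791) = −0.75 ln(0.329209)
  = −0.75 × (-1.111062) = 0.833297 substitutions/site.

0.8333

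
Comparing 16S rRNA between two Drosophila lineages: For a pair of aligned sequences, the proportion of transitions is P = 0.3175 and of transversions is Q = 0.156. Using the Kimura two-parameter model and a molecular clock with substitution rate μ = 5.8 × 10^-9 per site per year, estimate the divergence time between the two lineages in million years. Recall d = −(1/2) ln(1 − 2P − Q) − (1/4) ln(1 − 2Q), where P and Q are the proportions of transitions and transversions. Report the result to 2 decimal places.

75.53

Under the Kimura two-parameter model, d = −½ ln(1 − 2P − Q) − ¼ ln(1 − 2Q).
1 − 2P − Q = 0.209, giving −½ ln(0.209) = 0.782711.
1 − 2Q = 0.688, giving −¼ ln(0.688) = 0.093492.
d = 0.782711 + 0.093492 = 0.876203.
Under a molecular clock d = 2μt, so t = d/(2μ) = 0.876203 / (2 × 5.8 × 10^-9) = 75.53 million years.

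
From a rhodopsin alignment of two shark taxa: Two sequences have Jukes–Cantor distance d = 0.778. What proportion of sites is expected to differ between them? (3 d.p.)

p = (3/4)(1 − e^(−4d/3)) = 0.75 × (1 − e^(-1.037333)) = 0.75 × (1 − 0.354399) = 0.484201.

0.484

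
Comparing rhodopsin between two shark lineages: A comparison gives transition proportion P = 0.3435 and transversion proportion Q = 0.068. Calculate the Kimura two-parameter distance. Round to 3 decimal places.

0.740

Under the Kimura two-parameter model, d = −½ ln(1 − 2P − Q) − ¼ ln(1 − 2Q).
1 − 2P − Q = 0.245, giving −½ ln(0.245) = 0.703249.
1 − 2Q = 0.864, giving −¼ ln(0.864) = 0.036546.
d = 0.703249 + 0.036546 = 0.739795.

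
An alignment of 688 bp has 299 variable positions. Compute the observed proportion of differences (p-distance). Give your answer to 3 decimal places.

0.435

p = 299/688 = 0.434593… ≈ 0.435 (to 3 d.p.).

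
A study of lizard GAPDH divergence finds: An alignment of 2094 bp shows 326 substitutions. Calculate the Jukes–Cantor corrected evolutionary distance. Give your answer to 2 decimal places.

p = 326/2094 ≈ 0.155683.
d = −(3/4) ln(1 − 4p/3) = −0.75 ln(1 − 0.207577) = −0.75 ln(0.792423)
  = −0.75 × (-0.232660) = 0.174495 substitutions/site.

0.17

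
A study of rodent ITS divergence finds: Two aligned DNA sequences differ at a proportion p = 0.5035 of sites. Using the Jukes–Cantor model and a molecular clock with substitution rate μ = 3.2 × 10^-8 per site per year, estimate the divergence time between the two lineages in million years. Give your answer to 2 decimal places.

13.04

d = −(3/4) ln(1 − 4p/3) = −0.75 ln(1 − 0.671333) = −0.75 ln(0.328667)
  = −0.75 × (-1.112710) = 0.834533 substitutions/site.
Under a molecular clock d = 2μt, so t = d/(2μ) = 0.834533 / (2 × 3.2 × 10^-8) = 13.04 million years.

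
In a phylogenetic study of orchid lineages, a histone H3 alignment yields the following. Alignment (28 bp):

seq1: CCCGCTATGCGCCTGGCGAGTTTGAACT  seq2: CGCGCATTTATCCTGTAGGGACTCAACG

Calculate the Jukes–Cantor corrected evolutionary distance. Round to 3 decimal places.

The sequences differ at 13 of 28 sites, so p = 13/28 ≈ 0.464286.
d = −(3/4) ln(1 − 4p/3) = −0.75 ln(1 − 0.619048) = −0.75 ln(0.380952)
  = −0.75 × (-0.965082) = 0.723812 substitutions/site.

0.724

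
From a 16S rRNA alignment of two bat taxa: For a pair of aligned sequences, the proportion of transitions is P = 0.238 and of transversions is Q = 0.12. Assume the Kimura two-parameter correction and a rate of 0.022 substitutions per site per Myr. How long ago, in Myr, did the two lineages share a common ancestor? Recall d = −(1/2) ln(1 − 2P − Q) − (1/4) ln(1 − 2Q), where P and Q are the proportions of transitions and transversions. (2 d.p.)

Under the Kimura two-parameter model, d = −½ ln(1 − 2P − Q) − ¼ ln(1 − 2Q).
1 − 2P − Q = 0.404, giving −½ ln(0.404) = 0.453170.
1 − 2Q = 0.76, giving −¼ ln(0.76) = 0.068609.
d = 0.453170 + 0.068609 = 0.521779.
Under a molecular clock d = 2μt, so t = d/(2μ) = 0.521779 / (2 × 0.022) = 11.86 Myr.

11.86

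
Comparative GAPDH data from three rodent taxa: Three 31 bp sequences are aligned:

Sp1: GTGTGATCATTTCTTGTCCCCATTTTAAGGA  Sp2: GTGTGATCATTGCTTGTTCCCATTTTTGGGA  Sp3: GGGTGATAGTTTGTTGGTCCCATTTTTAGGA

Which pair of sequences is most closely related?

Sp1–Sp2: 4/31 differ, p = 0.129, d = 0.142.
Sp1–Sp3: 7/31 differ, p = 0.226, d = 0.269.
Sp2–Sp3: 7/31 differ, p = 0.226, d = 0.269.
The smallest distance is between Sp1 and Sp2.

Sp1 and Sp2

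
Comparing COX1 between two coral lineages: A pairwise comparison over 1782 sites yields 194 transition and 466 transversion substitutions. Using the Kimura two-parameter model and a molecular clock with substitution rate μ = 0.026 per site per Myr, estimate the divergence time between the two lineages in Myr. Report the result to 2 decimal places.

9.83

P = 194/1782 ≈ 0.108866 and Q = 466/1782 ≈ 0.261504.
Under the Kimura two-parameter model, d = −½ ln(1 − 2P − Q) − ¼ ln(1 − 2Q).
1 − 2P − Q = 0.520764, giving −½ ln(0.520764) = 0.326229.
1 − 2Q = 0.476992, giving −¼ ln(0.476992) = 0.185064.
d = 0.326229 + 0.185064 = 0.511293.
Under a molecular clock d = 2μt, so t = d/(2μ) = 0.511293 / (2 × 0.026) = 9.83 Myr.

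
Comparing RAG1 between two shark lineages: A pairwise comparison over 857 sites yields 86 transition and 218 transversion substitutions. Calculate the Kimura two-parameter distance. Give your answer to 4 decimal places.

P = 86/857 ≈ 0.10035 and Q = 218/857 ≈ 0.254376.
Under the Kimura two-parameter model, d = −½ ln(1 − 2P − Q) − ¼ ln(1 − 2Q).
1 − 2P − Q = 0.544924, giving −½ ln(0.544924) = 0.303554.
1 − 2Q = 0.491248, giving −¼ ln(0.491248) = 0.177702.
d = 0.303554 + 0.177702 = 0.481256.

0.4813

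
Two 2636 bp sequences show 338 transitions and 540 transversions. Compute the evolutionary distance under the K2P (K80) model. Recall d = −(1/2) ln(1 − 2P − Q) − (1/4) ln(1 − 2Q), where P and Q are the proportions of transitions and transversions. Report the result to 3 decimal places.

0.441

P = 338/2636 ≈ 0.128225 and Q = 540/2636 ≈ 0.204856.
Under the Kimura two-parameter model, d = −½ ln(1 − 2P − Q) − ¼ ln(1 − 2Q).
1 − 2P − Q = 0.538694, giving −½ ln(0.538694) = 0.309304.
1 − 2Q = 0.590288, giving −¼ ln(0.590288) = 0.131786.
d = 0.309304 + 0.131786 = 0.441090.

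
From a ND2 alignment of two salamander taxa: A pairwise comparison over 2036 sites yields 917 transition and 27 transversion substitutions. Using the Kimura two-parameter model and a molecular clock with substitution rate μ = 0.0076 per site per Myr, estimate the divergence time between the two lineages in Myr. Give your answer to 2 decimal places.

P = 917/2036 ≈ 0.450393 and Q = 27/2036 ≈ 0.013261.
Under the Kimura two-parameter model, d = −½ ln(1 − 2P − Q) − ¼ ln(1 − 2Q).
1 − 2P − Q = 0.085953, giving −½ ln(0.085953) = 1.226977.
1 − 2Q = 0.973478, giving −¼ ln(0.973478) = 0.006720.
d = 1.226977 + 0.006720 = 1.233697.
Under a molecular clock d = 2μt, so t = d/(2μ) = 1.233697 / (2 × 0.0076) = 81.16 Myr.

81.16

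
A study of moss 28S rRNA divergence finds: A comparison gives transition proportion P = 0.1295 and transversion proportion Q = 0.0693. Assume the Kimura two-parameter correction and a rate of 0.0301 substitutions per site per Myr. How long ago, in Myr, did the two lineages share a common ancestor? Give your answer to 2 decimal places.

3.92

Under the Kimura two-parameter model, d = −½ ln(1 − 2P − Q) − ¼ ln(1 − 2Q).
1 − 2P − Q = 0.6717, giving −½ ln(0.6717) = 0.198972.
1 − 2Q = 0.8614, giving −¼ ln(0.8614) = 0.037299.
d = 0.198972 + 0.037299 = 0.236271.
Under a molecular clock d = 2μt, so t = d/(2μ) = 0.236271 / (2 × 0.0301) = 3.92 Myr.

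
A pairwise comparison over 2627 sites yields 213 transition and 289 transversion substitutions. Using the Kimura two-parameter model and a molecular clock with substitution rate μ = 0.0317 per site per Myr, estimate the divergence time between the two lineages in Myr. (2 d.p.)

3.49

P = 213/2627 ≈ 0.081081 and Q = 289/2627 ≈ 0.110011.
Under the Kimura two-parameter model, d = −½ ln(1 − 2P − Q) − ¼ ln(1 − 2Q).
1 − 2P − Q = 0.727827, giving −½ ln(0.727827) = 0.158846.
1 − 2Q = 0.779978, giving −¼ ln(0.779978) = 0.062122.
d = 0.158846 + 0.062122 = 0.220968.
Under a molecular clock d = 2μt, so t = d/(2μ) = 0.220968 / (2 × 0.0317) = 3.49 Myr.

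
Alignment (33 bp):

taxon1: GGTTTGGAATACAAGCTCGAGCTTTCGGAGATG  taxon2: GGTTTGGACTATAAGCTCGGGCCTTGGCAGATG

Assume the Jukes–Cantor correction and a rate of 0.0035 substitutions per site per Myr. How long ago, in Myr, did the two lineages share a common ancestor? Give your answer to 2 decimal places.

The sequences differ at 6 of 33 sites (9, 12, 20, 23, 26, 28), so p = 6/33 ≈ 0.181818.
d = −(3/4) ln(1 − 4p/3) = −0.75 ln(1 − 0.242424) = −0.75 ln(0.757576)
  = −0.75 × (-0.277631) = 0.208223 substitutions/site.
Under a molecular clock d = 2μt, so t = d/(2μ) = 0.208223 / (2 × 0.0035) = 29.75 Myr.

29.75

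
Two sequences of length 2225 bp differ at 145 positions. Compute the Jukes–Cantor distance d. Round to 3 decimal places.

0.068

p = 145/2225 ≈ 0.065169.
d = −(3/4) ln(1 − 4p/3) = −0.75 ln(1 − 0.086892) = −0.75 ln(0.913108)
  = −0.75 × (-0.090901) = 0.068176 substitutions/site.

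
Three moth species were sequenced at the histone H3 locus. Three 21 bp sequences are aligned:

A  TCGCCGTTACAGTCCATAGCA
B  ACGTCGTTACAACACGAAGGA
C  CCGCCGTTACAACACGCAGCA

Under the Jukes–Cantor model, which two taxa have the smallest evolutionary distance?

B and C

A–B: 8/21 differ, p = 0.381, d = 0.532.
A–C: 6/21 differ, p = 0.286, d = 0.360.
B–C: 4/21 differ, p = 0.190, d = 0.220.
The smallest distance is between B and C.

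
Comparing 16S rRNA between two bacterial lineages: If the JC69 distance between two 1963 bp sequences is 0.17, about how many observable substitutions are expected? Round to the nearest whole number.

299

Invert JC69: p = (3/4)(1 − e^(−4d/3)) = 0.75 × (1 − e^(-0.226667)) = 0.75 × (1 − 0.797186) = 0.152111.
Expected differing sites = pL ≈ 0.152111 × 1963 = 298.593893 ≈ 299.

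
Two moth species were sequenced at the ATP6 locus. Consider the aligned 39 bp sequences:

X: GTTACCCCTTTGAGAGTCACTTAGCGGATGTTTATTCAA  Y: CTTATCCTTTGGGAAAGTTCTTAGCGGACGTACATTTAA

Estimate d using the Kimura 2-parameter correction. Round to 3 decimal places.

Of 39 sites, 9 differences are transitions and 5 are transversions, so P = 9/39 ≈ 0.230769 and Q = 5/39 ≈ 0.128205.
Under the Kimura two-parameter model, d = −½ ln(1 − 2P − Q) − ¼ ln(1 − 2Q).
1 − 2P − Q = 0.410257, giving −½ ln(0.410257) = 0.445486.
1 − 2Q = 0.74359, giving −¼ ln(0.74359) = 0.074066.
d = 0.445486 + 0.074066 = 0.519552.

0.520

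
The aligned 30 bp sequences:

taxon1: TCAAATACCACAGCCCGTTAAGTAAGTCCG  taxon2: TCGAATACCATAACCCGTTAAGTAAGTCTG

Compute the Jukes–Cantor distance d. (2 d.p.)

The sequences differ at 4 of 30 sites (3, 11, 13, 29), so p = 4/30 ≈ 0.133333.
d = −(3/4) ln(1 − 4p/3) = −0.75 ln(1 − 0.177777) = −0.75 ln(0.822223)
  = −0.75 × (-0.195744) = 0.146808 substitutions/site.

0.15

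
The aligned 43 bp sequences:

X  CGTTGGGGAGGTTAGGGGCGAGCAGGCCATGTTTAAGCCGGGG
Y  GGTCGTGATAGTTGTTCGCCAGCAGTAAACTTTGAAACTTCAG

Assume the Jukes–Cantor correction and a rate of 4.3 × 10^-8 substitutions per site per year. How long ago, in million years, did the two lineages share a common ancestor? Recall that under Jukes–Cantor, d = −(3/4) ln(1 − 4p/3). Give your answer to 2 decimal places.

The sequences differ at 22 of 43 sites, so p = 22/43 ≈ 0.511628.
d = −(3/4) ln(1 − 4p/3) = −0.75 ln(1 − 0.682171) = −0.75 ln(0.317829)
  = −0.75 × (-1.146242) = 0.859682 substitutions/site.
Under a molecular clock d = 2μt, so t = d/(2μ) = 0.859682 / (2 × 4.3 × 10^-8) = 10.00 million years.

10.00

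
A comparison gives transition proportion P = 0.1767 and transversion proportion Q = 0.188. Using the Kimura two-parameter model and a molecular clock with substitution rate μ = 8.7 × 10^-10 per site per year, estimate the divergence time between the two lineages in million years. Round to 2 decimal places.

291.78

Under the Kimura two-parameter model, d = −½ ln(1 − 2P − Q) − ¼ ln(1 − 2Q).
1 − 2P − Q = 0.4586, giving −½ ln(0.4586) = 0.389788.
1 − 2Q = 0.624, giving −¼ ln(0.624) = 0.117901.
d = 0.389788 + 0.117901 = 0.507689.
Under a molecular clock d = 2μt, so t = d/(2μ) = 0.507689 / (2 × 8.7 × 10^-10) = 291.78 million years.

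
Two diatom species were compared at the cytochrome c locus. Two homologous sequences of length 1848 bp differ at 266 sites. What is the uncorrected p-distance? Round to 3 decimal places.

p = 266/1848 = 0.143939… ≈ 0.144 (to 3 d.p.).

0.144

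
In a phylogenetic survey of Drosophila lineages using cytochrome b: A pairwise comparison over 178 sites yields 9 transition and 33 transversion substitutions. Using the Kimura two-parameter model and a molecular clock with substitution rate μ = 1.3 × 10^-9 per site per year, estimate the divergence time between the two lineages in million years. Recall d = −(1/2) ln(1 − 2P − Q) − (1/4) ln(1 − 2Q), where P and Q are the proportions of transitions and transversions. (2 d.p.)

P = 9/178 ≈ 0.050562 and Q = 33/178 ≈ 0.185393.
Under the Kimura two-parameter model, d = −½ ln(1 − 2P − Q) − ¼ ln(1 − 2Q).
1 − 2P − Q = 0.713483, giving −½ ln(0.713483) = 0.168798.
1 − 2Q = 0.629214, giving −¼ ln(0.629214) = 0.115821.
d = 0.168798 + 0.115821 = 0.284619.
Under a molecular clock d = 2μt, so t = d/(2μ) = 0.284619 / (2 × 1.3 × 10^-9) = 109.47 million years.

109.47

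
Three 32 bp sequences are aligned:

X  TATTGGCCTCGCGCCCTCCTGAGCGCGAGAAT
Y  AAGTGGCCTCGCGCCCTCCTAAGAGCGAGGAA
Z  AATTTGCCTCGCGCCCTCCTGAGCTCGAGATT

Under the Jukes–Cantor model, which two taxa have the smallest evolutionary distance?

X and Z

X–Y: 6/32 differ, p = 0.188, d = 0.216.
X–Z: 4/32 differ, p = 0.125, d = 0.137.
Y–Z: 8/32 differ, p = 0.250, d = 0.304.
The smallest distance is between X and Z.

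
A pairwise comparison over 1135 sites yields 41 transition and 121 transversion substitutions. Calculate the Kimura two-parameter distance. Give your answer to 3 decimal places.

P = 41/1135 ≈ 0.036123 and Q = 121/1135 ≈ 0.106608.
Under the Kimura two-parameter model, d = −½ ln(1 − 2P − Q) − ¼ ln(1 − 2Q).
1 − 2P − Q = 0.821146, giving −½ ln(0.821146) = 0.098527.
1 − 2Q = 0.786784, giving −¼ ln(0.786784) = 0.059950.
d = 0.098527 + 0.059950 = 0.158477.

0.158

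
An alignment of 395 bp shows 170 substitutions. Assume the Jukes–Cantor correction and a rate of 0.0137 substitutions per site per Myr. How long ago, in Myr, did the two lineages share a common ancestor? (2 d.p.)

p = 170/395 ≈ 0.43038.
d = −(3/4) ln(1 − 4p/3) = −0.75 ln(1 − 0.57384) = −0.75 ln(0.42616)
  = −0.75 × (-0.852940) = 0.639705 substitutions/site.
Under a molecular clock d = 2μt, so t = d/(2μ) = 0.639705 / (2 × 0.0137) = 23.35 Myr.

23.35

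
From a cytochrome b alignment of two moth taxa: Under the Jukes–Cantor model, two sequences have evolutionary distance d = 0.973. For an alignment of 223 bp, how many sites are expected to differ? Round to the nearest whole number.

122

Invert JC69: p = (3/4)(1 − e^(−4d/3)) = 0.75 × (1 − e^(-1.297333)) = 0.75 × (1 − 0.273260) = 0.545055.
Expected differing sites = pL ≈ 0.545055 × 223 = 121.547265 ≈ 122.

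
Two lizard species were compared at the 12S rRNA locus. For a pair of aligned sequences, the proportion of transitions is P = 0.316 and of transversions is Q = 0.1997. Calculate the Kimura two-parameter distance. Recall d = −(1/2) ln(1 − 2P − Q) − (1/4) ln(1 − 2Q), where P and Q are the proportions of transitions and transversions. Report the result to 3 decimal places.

1.018

Under the Kimura two-parameter model, d = −½ ln(1 − 2P − Q) − ¼ ln(1 − 2Q).
1 − 2P − Q = 0.1683, giving −½ ln(0.1683) = 0.891004.
1 − 2Q = 0.6006, giving −¼ ln(0.6006) = 0.127457.
d = 0.891004 + 0.127457 = 1.018461.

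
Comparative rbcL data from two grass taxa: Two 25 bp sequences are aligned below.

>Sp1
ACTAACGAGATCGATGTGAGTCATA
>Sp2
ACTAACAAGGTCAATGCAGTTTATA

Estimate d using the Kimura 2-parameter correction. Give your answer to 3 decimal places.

Of 25 sites, 7 differences are transitions and 1 are transversions, so P = 7/25 = 0.28 and Q = 1/25 = 0.04.
Under the Kimura two-parameter model, d = −½ ln(1 − 2P − Q) − ¼ ln(1 − 2Q).
1 − 2P − Q = 0.4, giving −½ ln(0.4) = 0.458145.
1 − 2Q = 0.92, giving −¼ ln(0.92) = 0.020845.
d = 0.458145 + 0.020845 = 0.478990.

0.479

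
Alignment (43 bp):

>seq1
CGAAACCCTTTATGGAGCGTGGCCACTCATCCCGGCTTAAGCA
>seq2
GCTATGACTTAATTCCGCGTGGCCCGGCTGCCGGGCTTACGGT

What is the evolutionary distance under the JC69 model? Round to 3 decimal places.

The sequences differ at 19 of 43 sites, so p = 19/43 ≈ 0.44186.
d = −(3/4) ln(1 − 4p/3) = −0.75 ln(1 − 0.589147) = −0.75 ln(0.410853)
  = −0.75 × (-0.889520) = 0.667140 substitutions/site.

0.667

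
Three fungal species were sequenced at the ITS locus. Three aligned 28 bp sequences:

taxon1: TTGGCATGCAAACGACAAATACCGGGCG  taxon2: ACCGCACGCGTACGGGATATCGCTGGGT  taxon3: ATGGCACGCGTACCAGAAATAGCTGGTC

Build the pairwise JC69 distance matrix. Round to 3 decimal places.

d(taxon1,taxon2) = 0.824, d(taxon1,taxon3) = 0.485, d(taxon2,taxon3) = 0.360

taxon1–taxon2: 14/28 sites differ → p = 0.5, d = −0.75 ln(1 − 0.666667) = 0.823960 ≈ 0.824.
taxon1–taxon3: 10/28 sites differ → p ≈ 0.357143, d = −0.75 ln(1 − 0.476191) = 0.484971 ≈ 0.485.
taxon2–taxon3: 8/28 sites differ → p ≈ 0.285714, d = −0.75 ln(1 − 0.380952) = 0.359679 ≈ 0.360.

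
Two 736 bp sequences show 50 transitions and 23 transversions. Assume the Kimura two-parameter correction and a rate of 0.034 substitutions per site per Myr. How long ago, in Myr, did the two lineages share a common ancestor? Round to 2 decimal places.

1.58

P = 50/736 ≈ 0.067935 and Q = 23/736 = 0.03125.
Under the Kimura two-parameter model, d = −½ ln(1 − 2P − Q) − ¼ ln(1 − 2Q).
1 − 2P − Q = 0.83288, giving −½ ln(0.83288) = 0.091433.
1 − 2Q = 0.9375, giving −¼ ln(0.9375) = 0.016135.
d = 0.091433 + 0.016135 = 0.107568.
Under a molecular clock d = 2μt, so t = d/(2μ) = 0.107568 / (2 × 0.034) = 1.58 Myr.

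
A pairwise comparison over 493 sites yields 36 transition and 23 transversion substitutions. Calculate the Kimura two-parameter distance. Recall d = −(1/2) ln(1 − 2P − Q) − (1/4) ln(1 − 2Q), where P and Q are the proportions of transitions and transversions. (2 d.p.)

P = 36/493 ≈ 0.073022 and Q = 23/493 ≈ 0.046653.
Under the Kimura two-parameter model, d = −½ ln(1 − 2P − Q) − ¼ ln(1 − 2Q).
1 − 2P − Q = 0.807303, giving −½ ln(0.807303) = 0.107028.
1 − 2Q = 0.906694, giving −¼ ln(0.906694) = 0.024488.
d = 0.107028 + 0.024488 = 0.131516.

0.13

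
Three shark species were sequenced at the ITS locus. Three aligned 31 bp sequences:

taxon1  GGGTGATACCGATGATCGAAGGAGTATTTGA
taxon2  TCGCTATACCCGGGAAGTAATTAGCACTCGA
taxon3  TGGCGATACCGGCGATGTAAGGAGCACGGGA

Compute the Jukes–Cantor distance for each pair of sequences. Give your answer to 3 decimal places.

taxon1–taxon2: 15/31 sites differ → p ≈ 0.483871, d = −0.75 ln(1 − 0.645161) = 0.777068 ≈ 0.777.
taxon1–taxon3: 10/31 sites differ → p ≈ 0.322581, d = −0.75 ln(1 − 0.430108) = 0.421731 ≈ 0.422.
taxon2–taxon3: 9/31 sites differ → p ≈ 0.290323, d = −0.75 ln(1 − 0.387097) = 0.367161 ≈ 0.367.

d(taxon1,taxon2) = 0.777, d(taxon1,taxon3) = 0.422, d(taxon2,taxon3) = 0.367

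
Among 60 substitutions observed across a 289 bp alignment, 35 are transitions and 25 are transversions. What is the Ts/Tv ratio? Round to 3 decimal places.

1.400

R = 35/25 = 1.400.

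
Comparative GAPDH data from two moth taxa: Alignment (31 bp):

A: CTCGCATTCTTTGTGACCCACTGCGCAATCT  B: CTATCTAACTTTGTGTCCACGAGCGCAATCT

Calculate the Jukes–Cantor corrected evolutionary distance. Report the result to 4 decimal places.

0.4217

The sequences differ at 10 of 31 sites (3, 4, 6, 7, 8, 16, 19, 20, 21, 22), so p = 10/31 ≈ 0.322581.
d = −(3/4) ln(1 − 4p/3) = −0.75 ln(1 − 0.430108) = −0.75 ln(0.569892)
  = −0.75 × (-0.562308) = 0.421731 substitutions/site.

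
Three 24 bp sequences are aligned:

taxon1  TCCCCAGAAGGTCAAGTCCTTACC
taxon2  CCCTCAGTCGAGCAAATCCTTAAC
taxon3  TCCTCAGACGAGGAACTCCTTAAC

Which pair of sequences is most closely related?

taxon1–taxon2: 8/24 differ, p = 0.333, d = 0.441.
taxon1–taxon3: 7/24 differ, p = 0.292, d = 0.369.
taxon2–taxon3: 4/24 differ, p = 0.167, d = 0.188.
The smallest distance is between taxon2 and taxon3.

taxon2 and taxon3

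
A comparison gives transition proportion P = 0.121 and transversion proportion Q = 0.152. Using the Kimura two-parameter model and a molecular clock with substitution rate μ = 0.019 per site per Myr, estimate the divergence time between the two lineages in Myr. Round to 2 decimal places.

Under the Kimura two-parameter model, d = −½ ln(1 − 2P − Q) − ¼ ln(1 − 2Q).
1 − 2P − Q = 0.606, giving −½ ln(0.606) = 0.250438.
1 − 2Q = 0.696, giving −¼ ln(0.696) = 0.090601.
d = 0.250438 + 0.090601 = 0.341039.
Under a molecular clock d = 2μt, so t = d/(2μ) = 0.341039 / (2 × 0.019) = 8.97 Myr.

8.97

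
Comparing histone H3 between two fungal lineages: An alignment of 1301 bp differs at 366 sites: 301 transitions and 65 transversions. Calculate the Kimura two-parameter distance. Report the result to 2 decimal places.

0.39

P = 301/1301 ≈ 0.23136 and Q = 65/1301 ≈ 0.049962.
Under the Kimura two-parameter model, d = −½ ln(1 − 2P − Q) − ¼ ln(1 − 2Q).
1 − 2P − Q = 0.487318, giving −½ ln(0.487318) = 0.359419.
1 − 2Q = 0.900076, giving −¼ ln(0.900076) = 0.026319.
d = 0.359419 + 0.026319 = 0.385738.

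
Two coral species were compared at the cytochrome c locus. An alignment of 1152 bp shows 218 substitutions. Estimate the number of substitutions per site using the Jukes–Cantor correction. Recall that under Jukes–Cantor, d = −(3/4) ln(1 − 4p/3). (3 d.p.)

0.218

p = 218/1152 ≈ 0.189236.
d = −(3/4) ln(1 − 4p/3) = −0.75 ln(1 − 0.252315) = −0.75 ln(0.747685)
  = −0.75 × (-0.290774) = 0.218081 substitutions/site.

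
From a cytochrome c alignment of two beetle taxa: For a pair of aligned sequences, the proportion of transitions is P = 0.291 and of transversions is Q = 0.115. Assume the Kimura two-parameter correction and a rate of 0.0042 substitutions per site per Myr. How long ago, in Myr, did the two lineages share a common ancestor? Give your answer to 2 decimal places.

78.85

Under the Kimura two-parameter model, d = −½ ln(1 − 2P − Q) − ¼ ln(1 − 2Q).
1 − 2P − Q = 0.303, giving −½ ln(0.303) = 0.597011.
1 − 2Q = 0.77, giving −¼ ln(0.77) = 0.065341.
d = 0.597011 + 0.065341 = 0.662352.
Under a molecular clock d = 2μt, so t = d/(2μ) = 0.662352 / (2 × 0.0042) = 78.85 Myr.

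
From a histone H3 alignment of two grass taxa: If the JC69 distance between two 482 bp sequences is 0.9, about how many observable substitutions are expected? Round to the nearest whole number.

Invert JC69: p = (3/4)(1 − e^(−4d/3)) = 0.75 × (1 − e^(-1.2)) = 0.75 × (1 − 0.301194) = 0.524105.
Expected differing sites = pL ≈ 0.524105 × 482 = 252.61861 ≈ 253.

253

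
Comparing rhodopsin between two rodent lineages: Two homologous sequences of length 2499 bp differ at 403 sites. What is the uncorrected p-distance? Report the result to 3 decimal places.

p = 403/2499 = 0.161264… ≈ 0.161 (to 3 d.p.).

0.161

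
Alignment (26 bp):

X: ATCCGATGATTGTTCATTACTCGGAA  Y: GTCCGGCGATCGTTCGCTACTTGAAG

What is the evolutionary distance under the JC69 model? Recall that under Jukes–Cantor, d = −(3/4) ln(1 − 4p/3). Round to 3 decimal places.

The sequences differ at 9 of 26 sites (1, 6, 7, 11, 16, 17, 22, 24, 26), so p = 9/26 ≈ 0.346154.
d = −(3/4) ln(1 − 4p/3) = −0.75 ln(1 − 0.461539) = −0.75 ln(0.538461)
  = −0.75 × (-0.619040) = 0.464280 substitutions/site.

0.464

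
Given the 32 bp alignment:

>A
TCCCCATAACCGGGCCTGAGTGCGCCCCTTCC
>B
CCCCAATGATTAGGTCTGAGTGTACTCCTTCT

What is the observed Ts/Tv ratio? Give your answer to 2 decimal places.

10.00

Transitions are A↔G and C↔T; transversions are all other mismatches.
Transitions: 10. Transversions: 1.
R = 10/1 = 10.00.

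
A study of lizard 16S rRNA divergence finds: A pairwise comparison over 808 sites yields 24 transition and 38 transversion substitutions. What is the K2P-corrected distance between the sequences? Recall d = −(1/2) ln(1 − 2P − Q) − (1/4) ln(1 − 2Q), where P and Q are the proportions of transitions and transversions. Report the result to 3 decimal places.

0.081

P = 24/808 ≈ 0.029703 and Q = 38/808 ≈ 0.04703.
Under the Kimura two-parameter model, d = −½ ln(1 − 2P − Q) − ¼ ln(1 − 2Q).
1 − 2P − Q = 0.893564, giving −½ ln(0.893564) = 0.056269.
1 − 2Q = 0.90594, giving −¼ ln(0.90594) = 0.024696.
d = 0.056269 + 0.024696 = 0.080965.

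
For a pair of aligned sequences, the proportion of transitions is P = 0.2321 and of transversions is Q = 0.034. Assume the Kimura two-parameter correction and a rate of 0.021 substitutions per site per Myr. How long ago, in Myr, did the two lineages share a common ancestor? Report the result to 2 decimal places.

Under the Kimura two-parameter model, d = −½ ln(1 − 2P − Q) − ¼ ln(1 − 2Q).
1 − 2P − Q = 0.5018, giving −½ ln(0.5018) = 0.344777.
1 − 2Q = 0.932, giving −¼ ln(0.932) = 0.017606.
d = 0.344777 + 0.017606 = 0.362383.
Under a molecular clock d = 2μt, so t = d/(2μ) = 0.362383 / (2 × 0.021) = 8.63 Myr.

8.63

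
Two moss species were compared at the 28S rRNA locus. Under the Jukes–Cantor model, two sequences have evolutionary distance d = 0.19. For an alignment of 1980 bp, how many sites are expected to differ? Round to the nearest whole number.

Invert JC69: p = (3/4)(1 − e^(−4d/3)) = 0.75 × (1 − e^(-0.253333)) = 0.75 × (1 − 0.776209) = 0.167843.
Expected differing sites = pL ≈ 0.167843 × 1980 = 332.32914 ≈ 332.

332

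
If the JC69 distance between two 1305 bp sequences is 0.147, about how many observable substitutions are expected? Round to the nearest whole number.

Invert JC69: p = (3/4)(1 − e^(−4d/3)) = 0.75 × (1 − e^(-0.196)) = 0.75 × (1 − 0.822012) = 0.133491.
Expected differing sites = pL ≈ 0.133491 × 1305 = 174.205755 ≈ 174.

174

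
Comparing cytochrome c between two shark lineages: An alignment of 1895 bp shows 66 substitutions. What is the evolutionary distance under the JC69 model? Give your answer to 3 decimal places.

p = 66/1895 ≈ 0.034828.
d = −(3/4) ln(1 − 4p/3) = −0.75 ln(1 − 0.046437) = −0.75 ln(0.953563)
  = −0.75 × (-0.047550) = 0.035663 substitutions/site.

0.036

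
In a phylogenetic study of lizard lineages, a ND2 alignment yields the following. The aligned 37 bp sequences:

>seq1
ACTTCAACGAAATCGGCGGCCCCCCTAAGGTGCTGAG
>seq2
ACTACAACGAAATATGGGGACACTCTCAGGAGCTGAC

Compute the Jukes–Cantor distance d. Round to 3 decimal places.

0.335

The sequences differ at 10 of 37 sites (4, 14, 15, 17, 20, 22, 24, 27, 31, 37), so p = 10/37 ≈ 0.27027.
d = −(3/4) ln(1 − 4p/3) = −0.75 ln(1 − 0.36036) = −0.75 ln(0.63964)
  = −0.75 × (-0.446850) = 0.335138 substitutions/site.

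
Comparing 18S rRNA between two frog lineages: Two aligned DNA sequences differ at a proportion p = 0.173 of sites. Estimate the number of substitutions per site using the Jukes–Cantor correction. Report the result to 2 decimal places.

0.20

d = −(3/4) ln(1 − 4p/3) = −0.75 ln(1 − 0.230667) = −0.75 ln(0.769333)
  = −0.75 × (-0.262231) = 0.196673 substitutions/site.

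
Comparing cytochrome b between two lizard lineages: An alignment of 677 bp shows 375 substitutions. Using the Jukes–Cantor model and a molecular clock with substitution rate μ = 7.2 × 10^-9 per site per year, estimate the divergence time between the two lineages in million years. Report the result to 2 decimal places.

69.87

p = 375/677 ≈ 0.553914.
d = −(3/4) ln(1 − 4p/3) = −0.75 ln(1 − 0.738552) = −0.75 ln(0.261448)
  = −0.75 × (-1.341520) = 1.006140 substitutions/site.
Under a molecular clock d = 2μt, so t = d/(2μ) = 1.006140 / (2 × 7.2 × 10^-9) = 69.87 million years.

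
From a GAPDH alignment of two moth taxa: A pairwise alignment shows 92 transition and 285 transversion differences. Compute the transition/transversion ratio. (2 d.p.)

0.32

R = 92/285 = 0.322807… ≈ 0.32 (to 2 d.p.).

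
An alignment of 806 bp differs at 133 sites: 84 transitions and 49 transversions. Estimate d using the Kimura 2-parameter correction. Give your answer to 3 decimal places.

0.189

P = 84/806 ≈ 0.104218 and Q = 49/806 ≈ 0.060794.
Under the Kimura two-parameter model, d = −½ ln(1 − 2P − Q) − ¼ ln(1 − 2Q).
1 − 2P − Q = 0.73077, giving −½ ln(0.73077) = 0.156828.
1 − 2Q = 0.878412, giving −¼ ln(0.878412) = 0.032410.
d = 0.156828 + 0.032410 = 0.189238.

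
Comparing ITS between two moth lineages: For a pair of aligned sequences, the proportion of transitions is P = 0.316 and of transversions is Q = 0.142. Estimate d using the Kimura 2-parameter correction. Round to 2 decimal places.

Under the Kimura two-parameter model, d = −½ ln(1 − 2P − Q) − ¼ ln(1 − 2Q).
1 − 2P − Q = 0.226, giving −½ ln(0.226) = 0.743610.
1 − 2Q = 0.716, giving −¼ ln(0.716) = 0.083519.
d = 0.743610 + 0.083519 = 0.827129.

0.83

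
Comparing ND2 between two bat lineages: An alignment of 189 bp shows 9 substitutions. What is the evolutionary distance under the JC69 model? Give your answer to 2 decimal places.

0.05

p = 9/189 ≈ 0.047619.
d = −(3/4) ln(1 − 4p/3) = −0.75 ln(1 − 0.063492) = −0.75 ln(0.936508)
  = −0.75 × (-0.065597) = 0.049198 substitutions/site.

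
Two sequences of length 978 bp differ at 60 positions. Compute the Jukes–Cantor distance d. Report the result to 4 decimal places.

0.0640

p = 60/978 ≈ 0.06135.
d = −(3/4) ln(1 − 4p/3) = −0.75 ln(1 − 0.0818) = −0.75 ln(0.9182)
  = −0.75 × (-0.085340) = 0.064005 substitutions/site.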